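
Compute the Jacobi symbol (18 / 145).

1

Pull out 2: since 145 ≡ 1 (mod 8), (2/145) = +1.
Reciprocity: 9 ≡ 1 and 145 ≡ 1 (mod 4), so (9/145) = +(145/9).
Reduce top mod 9: now compute (1/9).
Reached (1/9) = 1. Collecting the sign flips along the way, the symbol is +1.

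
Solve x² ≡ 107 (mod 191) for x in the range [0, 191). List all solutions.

38, 153

Since 191 ≡ 3 (mod 4), a square root of 107 is 107^((191+1)/4) = 107^48 mod 191.
Repeated squaring: 107^2≡180, 107^4≡121, 107^8≡125, 107^16≡154, 107^32≡32 (mod 191).
107^48 = 107^(32+16) ≡ 153 (mod 191).
Check: 153² = 23409 ≡ 107 (mod 191). The two roots are 38 and 153.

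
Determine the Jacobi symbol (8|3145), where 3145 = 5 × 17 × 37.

1

Pull out 2^3: since 3145 ≡ 1 (mod 8), (2/3145) = +1, so (2/3145)^3 = +1.
Reached (1/3145) = 1. Collecting the sign flips along the way, the symbol is +1.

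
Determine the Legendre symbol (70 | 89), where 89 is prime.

-1

Pull out 2: since 89 ≡ 1 (mod 8), (2/89) = +1.
Reciprocity: 35 ≡ 3 and 89 ≡ 1 (mod 4), so (35/89) = +(89/35).
Reduce top mod 35: now compute (19/35).
Reciprocity: 19 ≡ 3 and 35 ≡ 3 (mod 4), so (19/35) = −(35/19).
Reduce top mod 19: now compute (16/19).
Pull out 2^4: since 19 ≡ 3 (mod 8), (2/19) = -1, so (2/19)^4 = +1.
Reached (1/19) = 1. Collecting the sign flips along the way, the symbol is -1.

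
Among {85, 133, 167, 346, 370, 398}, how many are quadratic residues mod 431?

(85/431) = -1 → non-residue.
(133/431) = -1 → non-residue.
(167/431) = -1 → non-residue.
(346/431) = +1 → QR.
(370/431) = -1 → non-residue.
(398/431) = -1 → non-residue.
Total quadratic residues among the 6: 1.

1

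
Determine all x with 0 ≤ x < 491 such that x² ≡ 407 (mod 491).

62, 429

Since 491 ≡ 3 (mod 4), a square root of 407 is 407^((491+1)/4) = 407^123 mod 491.
Repeated squaring: 407^2≡182, 407^4≡227, 407^8≡465, 407^16≡185, 407^32≡346, 407^64≡403 (mod 491).
407^123 = 407^(64+32+16+8+2+1) ≡ 429 (mod 491).
Check: 429² = 184041 ≡ 407 (mod 491). The two roots are 62 and 429.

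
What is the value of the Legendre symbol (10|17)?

-1

Euler's criterion: (10/17) ≡ 10^8 (mod 17).
10^2 ≡ 15 (mod 17)
10^4 ≡ 4 (mod 17)
10^8 ≡ 16 (mod 17)
10^8 = 10^(8) ≡ 16 (mod 17).
Result is 16 ≡ −1, so (10/17) = −1.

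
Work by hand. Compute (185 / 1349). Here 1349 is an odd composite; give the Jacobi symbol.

Reciprocity: 185 ≡ 1 and 1349 ≡ 1 (mod 4), so (185/1349) = +(1349/185).
Reduce top mod 185: now compute (54/185).
Pull out 2: since 185 ≡ 1 (mod 8), (2/185) = +1.
Reciprocity: 27 ≡ 3 and 185 ≡ 1 (mod 4), so (27/185) = +(185/27).
Reduce top mod 27: now compute (23/27).
Reciprocity: 23 ≡ 3 and 27 ≡ 3 (mod 4), so (23/27) = −(27/23).
Reduce top mod 23: now compute (4/23).
Pull out 2^2: since 23 ≡ 7 (mod 8), (2/23) = +1, so (2/23)^2 = +1.
Reached (1/23) = 1. Collecting the sign flips along the way, the symbol is -1.

-1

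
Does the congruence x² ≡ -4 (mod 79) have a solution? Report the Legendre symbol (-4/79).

-1

First reduce: -4 ≡ 75 (mod 79).
Reciprocity: 75 ≡ 3 and 79 ≡ 3 (mod 4), so (75/79) = −(79/75).
Reduce top mod 75: now compute (4/75).
Pull out 2^2: since 75 ≡ 3 (mod 8), (2/75) = -1, so (2/75)^2 = +1.
Reached (1/75) = 1. Collecting the sign flips along the way, the symbol is -1.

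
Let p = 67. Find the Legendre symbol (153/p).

Euler's criterion: (153/67) ≡ 19^33 (mod 67).
19^2 ≡ 26 (mod 67)
19^4 ≡ 6 (mod 67)
19^8 ≡ 36 (mod 67)
19^16 ≡ 23 (mod 67)
19^32 ≡ 60 (mod 67)
19^33 = 19^(32+1) ≡ 1 (mod 67).
Result is 1, so (153/67) = 1.

1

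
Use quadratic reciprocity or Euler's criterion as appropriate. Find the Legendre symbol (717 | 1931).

Reciprocity: 717 ≡ 1 and 1931 ≡ 3 (mod 4), so (717/1931) = +(1931/717).
Reduce top mod 717: now compute (497/717).
Reciprocity: 497 ≡ 1 and 717 ≡ 1 (mod 4), so (497/717) = +(717/497).
Reduce top mod 497: now compute (220/497).
Pull out 2^2: since 497 ≡ 1 (mod 8), (2/497) = +1, so (2/497)^2 = +1.
Reciprocity: 55 ≡ 3 and 497 ≡ 1 (mod 4), so (55/497) = +(497/55).
Reduce top mod 55: now compute (2/55).
Pull out 2: since 55 ≡ 7 (mod 8), (2/55) = +1.
Reached (1/55) = 1. Collecting the sign flips along the way, the symbol is +1.

1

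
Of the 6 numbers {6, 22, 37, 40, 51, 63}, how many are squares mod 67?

(6/67) = +1 → QR.
(22/67) = +1 → QR.
(37/67) = +1 → QR.
(40/67) = +1 → QR.
(51/67) = -1 → non-residue.
(63/67) = -1 → non-residue.
Total quadratic residues among the 6: 4.

4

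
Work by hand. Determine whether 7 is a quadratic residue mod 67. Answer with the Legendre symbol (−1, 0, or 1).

-1

Reciprocity: 7 ≡ 3 and 67 ≡ 3 (mod 4), so (7/67) = −(67/7).
Reduce top mod 7: now compute (4/7).
Pull out 2^2: since 7 ≡ 7 (mod 8), (2/7) = +1, so (2/7)^2 = +1.
Reached (1/7) = 1. Collecting the sign flips along the way, the symbol is -1.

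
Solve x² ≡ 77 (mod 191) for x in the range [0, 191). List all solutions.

29, 162

Since 191 ≡ 3 (mod 4), a square root of 77 is 77^((191+1)/4) = 77^48 mod 191.
Repeated squaring: 77^2≡8, 77^4≡64, 77^8≡85, 77^16≡158, 77^32≡134 (mod 191).
77^48 = 77^(32+16) ≡ 162 (mod 191).
Check: 162² = 26244 ≡ 77 (mod 191). The two roots are 29 and 162.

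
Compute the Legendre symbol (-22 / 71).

Euler's criterion: (-22/71) ≡ 49^35 (mod 71).
49^2 ≡ 58 (mod 71)
49^4 ≡ 27 (mod 71)
49^8 ≡ 19 (mod 71)
49^16 ≡ 6 (mod 71)
49^32 ≡ 36 (mod 71)
49^35 = 49^(32+2+1) ≡ 1 (mod 71).
Result is 1, so (-22/71) = 1.

1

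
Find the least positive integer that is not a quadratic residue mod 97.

(2/97) = +1, so 2 is a residue.
(3/97) = +1, so 3 is a residue.
(4/97) = +1, so 4 is a residue.
(5/97) = −1, so 5 is the smallest positive non-residue mod 97.

5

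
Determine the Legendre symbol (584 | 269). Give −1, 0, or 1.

First reduce: 584 ≡ 46 (mod 269).
Pull out 2: since 269 ≡ 5 (mod 8), (2/269) = -1.
Reciprocity: 23 ≡ 3 and 269 ≡ 1 (mod 4), so (23/269) = +(269/23).
Reduce top mod 23: now compute (16/23).
Pull out 2^4: since 23 ≡ 7 (mod 8), (2/23) = +1, so (2/23)^4 = +1.
Reached (1/23) = 1. Collecting the sign flips along the way, the symbol is -1.

-1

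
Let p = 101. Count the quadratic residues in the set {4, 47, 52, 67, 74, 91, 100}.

4

(4/101) = +1 → QR.
(47/101) = +1 → QR.
(52/101) = +1 → QR.
(67/101) = -1 → non-residue.
(74/101) = -1 → non-residue.
(91/101) = -1 → non-residue.
(100/101) = +1 → QR.
Total quadratic residues among the 7: 4.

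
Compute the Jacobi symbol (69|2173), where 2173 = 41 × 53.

-1

Reciprocity: 69 ≡ 1 and 2173 ≡ 1 (mod 4), so (69/2173) = +(2173/69).
Reduce top mod 69: now compute (34/69).
Pull out 2: since 69 ≡ 5 (mod 8), (2/69) = -1.
Reciprocity: 17 ≡ 1 and 69 ≡ 1 (mod 4), so (17/69) = +(69/17).
Reduce top mod 17: now compute (1/17).
Reached (1/17) = 1. Collecting the sign flips along the way, the symbol is -1.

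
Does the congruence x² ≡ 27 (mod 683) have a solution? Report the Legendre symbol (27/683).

Reciprocity: 27 ≡ 3 and 683 ≡ 3 (mod 4), so (27/683) = −(683/27).
Reduce top mod 27: now compute (8/27).
Pull out 2^3: since 27 ≡ 3 (mod 8), (2/27) = -1, so (2/27)^3 = -1.
Reached (1/27) = 1. Collecting the sign flips along the way, the symbol is +1.

1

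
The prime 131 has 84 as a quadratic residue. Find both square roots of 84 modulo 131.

52, 79

Since 131 ≡ 3 (mod 4), a square root of 84 is 84^((131+1)/4) = 84^33 mod 131.
Repeated squaring: 84^2≡113, 84^4≡62, 84^8≡45, 84^16≡60, 84^32≡63 (mod 131).
84^33 = 84^(32+1) ≡ 52 (mod 131).
Check: 52² = 2704 ≡ 84 (mod 131). The two roots are 52 and 79.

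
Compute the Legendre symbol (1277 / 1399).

-1

Reciprocity: 1277 ≡ 1 and 1399 ≡ 3 (mod 4), so (1277/1399) = +(1399/1277).
Reduce top mod 1277: now compute (122/1277).
Pull out 2: since 1277 ≡ 5 (mod 8), (2/1277) = -1.
Reciprocity: 61 ≡ 1 and 1277 ≡ 1 (mod 4), so (61/1277) = +(1277/61).
Reduce top mod 61: now compute (57/61).
Reciprocity: 57 ≡ 1 and 61 ≡ 1 (mod 4), so (57/61) = +(61/57).
Reduce top mod 57: now compute (4/57).
Pull out 2^2: since 57 ≡ 1 (mod 8), (2/57) = +1, so (2/57)^2 = +1.
Reached (1/57) = 1. Collecting the sign flips along the way, the symbol is -1.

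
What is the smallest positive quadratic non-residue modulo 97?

(2/97) = +1, so 2 is a residue.
(3/97) = +1, so 3 is a residue.
(4/97) = +1, so 4 is a residue.
(5/97) = −1, so 5 is the smallest positive non-residue mod 97.

5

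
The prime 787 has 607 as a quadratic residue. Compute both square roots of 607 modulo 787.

Since 787 ≡ 3 (mod 4), a square root of 607 is 607^((787+1)/4) = 607^197 mod 787.
Repeated squaring: 607^2≡133, 607^4≡375, 607^8≡539, 607^16≡118, 607^32≡545, 607^64≡326, 607^128≡31 (mod 787).
607^197 = 607^(128+64+4+1) ≡ 73 (mod 787).
Check: 73² = 5329 ≡ 607 (mod 787). The two roots are 73 and 714.

73, 714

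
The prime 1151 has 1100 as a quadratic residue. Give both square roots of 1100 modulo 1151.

Since 1151 ≡ 3 (mod 4), a square root of 1100 is 1100^((1151+1)/4) = 1100^288 mod 1151.
Repeated squaring: 1100^2≡299, 1100^4≡774, 1100^8≡556, 1100^16≡668, 1100^32≡787, 1100^64≡131, 1100^128≡1047, 1100^256≡457 (mod 1151).
1100^288 = 1100^(256+32) ≡ 547 (mod 1151).
Check: 547² = 299209 ≡ 1100 (mod 1151). The two roots are 547 and 604.

547, 604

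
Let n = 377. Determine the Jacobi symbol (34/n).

Pull out 2: since 377 ≡ 1 (mod 8), (2/377) = +1.
Reciprocity: 17 ≡ 1 and 377 ≡ 1 (mod 4), so (17/377) = +(377/17).
Reduce top mod 17: now compute (3/17).
Reciprocity: 3 ≡ 3 and 17 ≡ 1 (mod 4), so (3/17) = +(17/3).
Reduce top mod 3: now compute (2/3).
Pull out 2: since 3 ≡ 3 (mod 8), (2/3) = -1.
Reached (1/3) = 1. Collecting the sign flips along the way, the symbol is -1.

-1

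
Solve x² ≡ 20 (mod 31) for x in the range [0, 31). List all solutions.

Since 31 ≡ 3 (mod 4), a square root of 20 is 20^((31+1)/4) = 20^8 mod 31.
Repeated squaring: 20^2≡28, 20^4≡9, 20^8≡19 (mod 31).
20^8 = 20^(8) ≡ 19 (mod 31).
Check: 19² = 361 ≡ 20 (mod 31). The two roots are 12 and 19.

12, 19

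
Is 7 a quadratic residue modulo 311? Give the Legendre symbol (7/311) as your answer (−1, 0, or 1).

1

Reciprocity: 7 ≡ 3 and 311 ≡ 3 (mod 4), so (7/311) = −(311/7).
Reduce top mod 7: now compute (3/7).
Reciprocity: 3 ≡ 3 and 7 ≡ 3 (mod 4), so (3/7) = −(7/3).
Reduce top mod 3: now compute (1/3).
Reached (1/3) = 1. Collecting the sign flips along the way, the symbol is +1.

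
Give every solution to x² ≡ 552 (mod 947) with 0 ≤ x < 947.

353, 594

Since 947 ≡ 3 (mod 4), a square root of 552 is 552^((947+1)/4) = 552^237 mod 947.
Repeated squaring: 552^2≡717, 552^4≡815, 552^8≡378, 552^16≡834, 552^32≡458, 552^64≡477, 552^128≡249 (mod 947).
552^237 = 552^(128+64+32+8+4+1) ≡ 594 (mod 947).
Check: 594² = 352836 ≡ 552 (mod 947). The two roots are 353 and 594.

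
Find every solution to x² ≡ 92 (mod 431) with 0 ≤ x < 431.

Since 431 ≡ 3 (mod 4), a square root of 92 is 92^((431+1)/4) = 92^108 mod 431.
Repeated squaring: 92^2≡275, 92^4≡200, 92^8≡348, 92^16≡424, 92^32≡49, 92^64≡246 (mod 431).
92^108 = 92^(64+32+8+4) ≡ 91 (mod 431).
Check: 91² = 8281 ≡ 92 (mod 431). The two roots are 91 and 340.

91, 340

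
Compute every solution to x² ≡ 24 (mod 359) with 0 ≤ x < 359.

91, 268

Since 359 ≡ 3 (mod 4), a square root of 24 is 24^((359+1)/4) = 24^90 mod 359.
Repeated squaring: 24^2≡217, 24^4≡60, 24^8≡10, 24^16≡100, 24^32≡307, 24^64≡191 (mod 359).
24^90 = 24^(64+16+8+2) ≡ 91 (mod 359).
Check: 91² = 8281 ≡ 24 (mod 359). The two roots are 91 and 268.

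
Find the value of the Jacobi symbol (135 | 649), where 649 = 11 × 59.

Reciprocity: 135 ≡ 3 and 649 ≡ 1 (mod 4), so (135/649) = +(649/135).
Reduce top mod 135: now compute (109/135).
Reciprocity: 109 ≡ 1 and 135 ≡ 3 (mod 4), so (109/135) = +(135/109).
Reduce top mod 109: now compute (26/109).
Pull out 2: since 109 ≡ 5 (mod 8), (2/109) = -1.
Reciprocity: 13 ≡ 1 and 109 ≡ 1 (mod 4), so (13/109) = +(109/13).
Reduce top mod 13: now compute (5/13).
Reciprocity: 5 ≡ 1 and 13 ≡ 1 (mod 4), so (5/13) = +(13/5).
Reduce top mod 5: now compute (3/5).
Reciprocity: 3 ≡ 3 and 5 ≡ 1 (mod 4), so (3/5) = +(5/3).
Reduce top mod 3: now compute (2/3).
Pull out 2: since 3 ≡ 3 (mod 8), (2/3) = -1.
Reached (1/3) = 1. Collecting the sign flips along the way, the symbol is +1.

1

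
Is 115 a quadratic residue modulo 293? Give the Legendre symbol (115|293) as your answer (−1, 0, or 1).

1

Reciprocity: 115 ≡ 3 and 293 ≡ 1 (mod 4), so (115/293) = +(293/115).
Reduce top mod 115: now compute (63/115).
Reciprocity: 63 ≡ 3 and 115 ≡ 3 (mod 4), so (63/115) = −(115/63).
Reduce top mod 63: now compute (52/63).
Pull out 2^2: since 63 ≡ 7 (mod 8), (2/63) = +1, so (2/63)^2 = +1.
Reciprocity: 13 ≡ 1 and 63 ≡ 3 (mod 4), so (13/63) = +(63/13).
Reduce top mod 13: now compute (11/13).
Reciprocity: 11 ≡ 3 and 13 ≡ 1 (mod 4), so (11/13) = +(13/11).
Reduce top mod 11: now compute (2/11).
Pull out 2: since 11 ≡ 3 (mod 8), (2/11) = -1.
Reached (1/11) = 1. Collecting the sign flips along the way, the symbol is +1.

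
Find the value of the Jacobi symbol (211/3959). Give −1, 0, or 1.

Reciprocity: 211 ≡ 3 and 3959 ≡ 3 (mod 4), so (211/3959) = −(3959/211).
Reduce top mod 211: now compute (161/211).
Reciprocity: 161 ≡ 1 and 211 ≡ 3 (mod 4), so (161/211) = +(211/161).
Reduce top mod 161: now compute (50/161).
Pull out 2: since 161 ≡ 1 (mod 8), (2/161) = +1.
Reciprocity: 25 ≡ 1 and 161 ≡ 1 (mod 4), so (25/161) = +(161/25).
Reduce top mod 25: now compute (11/25).
Reciprocity: 11 ≡ 3 and 25 ≡ 1 (mod 4), so (11/25) = +(25/11).
Reduce top mod 11: now compute (3/11).
Reciprocity: 3 ≡ 3 and 11 ≡ 3 (mod 4), so (3/11) = −(11/3).
Reduce top mod 3: now compute (2/3).
Pull out 2: since 3 ≡ 3 (mod 8), (2/3) = -1.
Reached (1/3) = 1. Collecting the sign flips along the way, the symbol is -1.

-1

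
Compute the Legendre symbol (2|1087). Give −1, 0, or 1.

Euler's criterion: (2/1087) ≡ 2^543 (mod 1087).
2^2 ≡ 4 (mod 1087)
2^4 ≡ 16 (mod 1087)
2^8 ≡ 256 (mod 1087)
2^16 ≡ 316 (mod 1087)
2^32 ≡ 939 (mod 1087)
2^64 ≡ 164 (mod 1087)
2^128 ≡ 808 (mod 1087)
2^256 ≡ 664 (mod 1087)
2^512 ≡ 661 (mod 1087)
2^543 = 2^(512+16+8+4+2+1) ≡ 1 (mod 1087).
Result is 1, so (2/1087) = 1.

1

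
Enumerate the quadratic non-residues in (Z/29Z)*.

Square k = 1,…,14 (k and 29−k give the same square):
1²=1, 2²=4, 3²=9, 4²=16, 5²=25, 6²≡7, 7²≡20, 8²≡6, 9²≡23, 10²≡13, 11²≡5, 12²≡28, 13²≡24, 14²≡22 (mod 29).
The residues are {1, 4, 5, 6, 7, 9, 13, 16, 20, 22, 23, 24, 25, 28}; the non-residues are the remaining 14 nonzero classes.

2 3 8 10 11 12 14 15 17 18 19 21 26 27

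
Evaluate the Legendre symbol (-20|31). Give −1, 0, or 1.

First reduce: -20 ≡ 11 (mod 31).
Reciprocity: 11 ≡ 3 and 31 ≡ 3 (mod 4), so (11/31) = −(31/11).
Reduce top mod 11: now compute (9/11).
Reciprocity: 9 ≡ 1 and 11 ≡ 3 (mod 4), so (9/11) = +(11/9).
Reduce top mod 9: now compute (2/9).
Pull out 2: since 9 ≡ 1 (mod 8), (2/9) = +1.
Reached (1/9) = 1. Collecting the sign flips along the way, the symbol is -1.

-1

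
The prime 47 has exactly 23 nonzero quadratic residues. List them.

1, 2, 3, 4, 6, 7, 8, 9, 12, 14, 16, 17, 18, 21, 24, 25, 27, 28, 32, 34, 36, 37, 42

Square k = 1,…,23 (k and 47−k give the same square):
1²=1, 2²=4, 3²=9, 4²=16, 5²=25, 6²=36, 7²≡2, 8²≡17, 9²≡34, 10²≡6, 11²≡27, 12²≡3, 13²≡28, 14²≡8, 15²≡37, 16²≡21, 17²≡7, 18²≡42, 19²≡32, 20²≡24, 21²≡18, 22²≡14, 23²≡12 (mod 47).
So the quadratic residues mod 47 are {1, 2, 3, 4, 6, 7, 8, 9, 12, 14, 16, 17, 18, 21, 24, 25, 27, 28, 32, 34, 36, 37, 42}.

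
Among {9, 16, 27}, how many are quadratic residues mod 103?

2

(9/103) = +1 → QR.
(16/103) = +1 → QR.
(27/103) = -1 → non-residue.
Total quadratic residues among the 3: 2.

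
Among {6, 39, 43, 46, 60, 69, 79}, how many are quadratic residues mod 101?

(6/101) = +1 → QR.
(39/101) = -1 → non-residue.
(43/101) = +1 → QR.
(46/101) = -1 → non-residue.
(60/101) = -1 → non-residue.
(69/101) = -1 → non-residue.
(79/101) = +1 → QR.
Total quadratic residues among the 7: 3.

3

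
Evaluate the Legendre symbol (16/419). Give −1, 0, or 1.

Pull out 2^4: since 419 ≡ 3 (mod 8), (2/419) = -1, so (2/419)^4 = +1.
Reached (1/419) = 1. Collecting the sign flips along the way, the symbol is +1.

1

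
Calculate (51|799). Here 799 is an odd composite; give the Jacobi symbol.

0

Reciprocity: 51 ≡ 3 and 799 ≡ 3 (mod 4), so (51/799) = −(799/51).
Reduce top mod 51: now compute (34/51).
Pull out 2: since 51 ≡ 3 (mod 8), (2/51) = -1.
Reciprocity: 17 ≡ 1 and 51 ≡ 3 (mod 4), so (17/51) = +(51/17).
Reduce top mod 17: now compute (0/17).
Top reduces to 0: gcd > 1, so the symbol is 0.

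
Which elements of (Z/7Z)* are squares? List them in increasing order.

1,2,4

Square k = 1,…,3 (k and 7−k give the same square):
1²=1, 2²=4, 3²≡2 (mod 7).
So the quadratic residues mod 7 are {1, 2, 4}.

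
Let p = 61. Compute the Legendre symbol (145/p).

-1

First reduce: 145 ≡ 23 (mod 61).
Reciprocity: 23 ≡ 3 and 61 ≡ 1 (mod 4), so (23/61) = +(61/23).
Reduce top mod 23: now compute (15/23).
Reciprocity: 15 ≡ 3 and 23 ≡ 3 (mod 4), so (15/23) = −(23/15).
Reduce top mod 15: now compute (8/15).
Pull out 2^3: since 15 ≡ 7 (mod 8), (2/15) = +1, so (2/15)^3 = +1.
Reached (1/15) = 1. Collecting the sign flips along the way, the symbol is -1.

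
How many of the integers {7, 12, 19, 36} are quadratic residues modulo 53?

(7/53) = +1 → QR.
(12/53) = -1 → non-residue.
(19/53) = -1 → non-residue.
(36/53) = +1 → QR.
Total quadratic residues among the 4: 2.

2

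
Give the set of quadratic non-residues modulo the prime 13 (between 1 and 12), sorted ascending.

2 5 6 7 8 11

Square k = 1,…,6 (k and 13−k give the same square):
1²=1, 2²=4, 3²=9, 4²≡3, 5²≡12, 6²≡10 (mod 13).
The residues are {1, 3, 4, 9, 10, 12}; the non-residues are the remaining 6 nonzero classes.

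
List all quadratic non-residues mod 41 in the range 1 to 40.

3,6,7,11,12,13,14,15,17,19,22,24,26,27,28,29,30,34,35,38

Square k = 1,…,20 (k and 41−k give the same square):
1²=1, 2²=4, 3²=9, 4²=16, 5²=25, 6²=36, 7²≡8, 8²≡23, 9²≡40, 10²≡18, 11²≡39, 12²≡21, 13²≡5, 14²≡32, 15²≡20, 16²≡10, 17²≡2, 18²≡37, 19²≡33, 20²≡31 (mod 41).
The residues are {1, 2, 4, 5, 8, 9, 10, 16, 18, 20, 21, 23, 25, 31, 32, 33, 36, 37, 39, 40}; the non-residues are the remaining 20 nonzero classes.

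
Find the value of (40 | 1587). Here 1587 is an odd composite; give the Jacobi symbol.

Pull out 2^3: since 1587 ≡ 3 (mod 8), (2/1587) = -1, so (2/1587)^3 = -1.
Reciprocity: 5 ≡ 1 and 1587 ≡ 3 (mod 4), so (5/1587) = +(1587/5).
Reduce top mod 5: now compute (2/5).
Pull out 2: since 5 ≡ 5 (mod 8), (2/5) = -1.
Reached (1/5) = 1. Collecting the sign flips along the way, the symbol is +1.

1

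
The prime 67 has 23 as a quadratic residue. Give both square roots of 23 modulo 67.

31, 36

Since 67 ≡ 3 (mod 4), a square root of 23 is 23^((67+1)/4) = 23^17 mod 67.
Repeated squaring: 23^2≡60, 23^4≡49, 23^8≡56, 23^16≡54 (mod 67).
23^17 = 23^(16+1) ≡ 36 (mod 67).
Check: 36² = 1296 ≡ 23 (mod 67). The two roots are 31 and 36.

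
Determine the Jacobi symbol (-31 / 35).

1

First reduce: -31 ≡ 4 (mod 35).
Pull out 2^2: since 35 ≡ 3 (mod 8), (2/35) = -1, so (2/35)^2 = +1.
Reached (1/35) = 1. Collecting the sign flips along the way, the symbol is +1.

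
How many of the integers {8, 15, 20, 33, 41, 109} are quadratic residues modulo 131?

5

(8/131) = -1 → non-residue.
(15/131) = +1 → QR.
(20/131) = +1 → QR.
(33/131) = +1 → QR.
(41/131) = +1 → QR.
(109/131) = +1 → QR.
Total quadratic residues among the 6: 5.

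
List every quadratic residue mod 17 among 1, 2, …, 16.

1 2 4 8 9 13 15 16

Square k = 1,…,8 (k and 17−k give the same square):
1²=1, 2²=4, 3²=9, 4²=16, 5²≡8, 6²≡2, 7²≡15, 8²≡13 (mod 17).
So the quadratic residues mod 17 are {1, 2, 4, 8, 9, 13, 15, 16}.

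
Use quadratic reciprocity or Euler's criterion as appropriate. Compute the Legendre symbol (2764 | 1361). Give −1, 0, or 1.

1

First reduce: 2764 ≡ 42 (mod 1361).
Pull out 2: since 1361 ≡ 1 (mod 8), (2/1361) = +1.
Reciprocity: 21 ≡ 1 and 1361 ≡ 1 (mod 4), so (21/1361) = +(1361/21).
Reduce top mod 21: now compute (17/21).
Reciprocity: 17 ≡ 1 and 21 ≡ 1 (mod 4), so (17/21) = +(21/17).
Reduce top mod 17: now compute (4/17).
Pull out 2^2: since 17 ≡ 1 (mod 8), (2/17) = +1, so (2/17)^2 = +1.
Reached (1/17) = 1. Collecting the sign flips along the way, the symbol is +1.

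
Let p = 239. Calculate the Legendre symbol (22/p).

1

Euler's criterion: (22/239) ≡ 22^119 (mod 239).
22^2 ≡ 6 (mod 239)
22^4 ≡ 36 (mod 239)
22^8 ≡ 101 (mod 239)
22^16 ≡ 163 (mod 239)
22^32 ≡ 40 (mod 239)
22^64 ≡ 166 (mod 239)
22^119 = 22^(64+32+16+4+2+1) ≡ 1 (mod 239).
Result is 1, so (22/239) = 1.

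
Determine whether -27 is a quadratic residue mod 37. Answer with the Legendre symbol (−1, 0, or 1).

1

Euler's criterion: (-27/37) ≡ 10^18 (mod 37).
10^2 ≡ 26 (mod 37)
10^4 ≡ 10 (mod 37)
10^8 ≡ 26 (mod 37)
10^16 ≡ 10 (mod 37)
10^18 = 10^(16+2) ≡ 1 (mod 37).
Result is 1, so (-27/37) = 1.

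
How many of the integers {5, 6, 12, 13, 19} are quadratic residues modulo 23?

3

(5/23) = -1 → non-residue.
(6/23) = +1 → QR.
(12/23) = +1 → QR.
(13/23) = +1 → QR.
(19/23) = -1 → non-residue.
Total quadratic residues among the 5: 3.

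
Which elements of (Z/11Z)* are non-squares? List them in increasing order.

Square k = 1,…,5 (k and 11−k give the same square):
1²=1, 2²=4, 3²=9, 4²≡5, 5²≡3 (mod 11).
The residues are {1, 3, 4, 5, 9}; the non-residues are the remaining 5 nonzero classes.

2 6 7 8 10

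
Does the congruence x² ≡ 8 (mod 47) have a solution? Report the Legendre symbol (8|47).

1

Euler's criterion: (8/47) ≡ 8^23 (mod 47).
8^2 ≡ 17 (mod 47)
8^4 ≡ 7 (mod 47)
8^8 ≡ 2 (mod 47)
8^16 ≡ 4 (mod 47)
8^23 = 8^(16+4+2+1) ≡ 1 (mod 47).
Result is 1, so (8/47) = 1.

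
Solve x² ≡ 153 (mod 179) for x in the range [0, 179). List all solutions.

Since 179 ≡ 3 (mod 4), a square root of 153 is 153^((179+1)/4) = 153^45 mod 179.
Repeated squaring: 153^2≡139, 153^4≡168, 153^8≡121, 153^16≡142, 153^32≡116 (mod 179).
153^45 = 153^(32+8+4+1) ≡ 42 (mod 179).
Check: 42² = 1764 ≡ 153 (mod 179). The two roots are 42 and 137.

42, 137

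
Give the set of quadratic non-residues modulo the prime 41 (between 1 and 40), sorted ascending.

Square k = 1,…,20 (k and 41−k give the same square):
1²=1, 2²=4, 3²=9, 4²=16, 5²=25, 6²=36, 7²≡8, 8²≡23, 9²≡40, 10²≡18, 11²≡39, 12²≡21, 13²≡5, 14²≡32, 15²≡20, 16²≡10, 17²≡2, 18²≡37, 19²≡33, 20²≡31 (mod 41).
The residues are {1, 2, 4, 5, 8, 9, 10, 16, 18, 20, 21, 23, 25, 31, 32, 33, 36, 37, 39, 40}; the non-residues are the remaining 20 nonzero classes.

3,6,7,11,12,13,14,15,17,19,22,24,26,27,28,29,30,34,35,38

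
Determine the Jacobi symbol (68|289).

0

Pull out 2^2: since 289 ≡ 1 (mod 8), (2/289) = +1, so (2/289)^2 = +1.
Reciprocity: 17 ≡ 1 and 289 ≡ 1 (mod 4), so (17/289) = +(289/17).
Reduce top mod 17: now compute (0/17).
Top reduces to 0: gcd > 1, so the symbol is 0.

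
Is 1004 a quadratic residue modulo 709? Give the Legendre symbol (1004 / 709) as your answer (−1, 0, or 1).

Euler's criterion: (1004/709) ≡ 295^354 (mod 709).
295^2 ≡ 527 (mod 709)
295^4 ≡ 510 (mod 709)
295^8 ≡ 606 (mod 709)
295^16 ≡ 683 (mod 709)
295^32 ≡ 676 (mod 709)
295^64 ≡ 380 (mod 709)
295^128 ≡ 473 (mod 709)
295^256 ≡ 394 (mod 709)
295^354 = 295^(256+64+32+2) ≡ 1 (mod 709).
Result is 1, so (1004/709) = 1.

1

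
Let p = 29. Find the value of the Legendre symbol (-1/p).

1

Euler's criterion: (-1/29) ≡ 28^14 (mod 29).
28^2 ≡ 1 (mod 29)
28^4 ≡ 1 (mod 29)
28^8 ≡ 1 (mod 29)
28^14 = 28^(8+4+2) ≡ 1 (mod 29).
Result is 1, so (-1/29) = 1.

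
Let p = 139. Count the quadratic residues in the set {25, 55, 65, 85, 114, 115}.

(25/139) = +1 → QR.
(55/139) = +1 → QR.
(65/139) = +1 → QR.
(85/139) = -1 → non-residue.
(114/139) = -1 → non-residue.
(115/139) = -1 → non-residue.
Total quadratic residues among the 6: 3.

3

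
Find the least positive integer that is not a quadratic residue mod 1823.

5

(2/1823) = +1, so 2 is a residue.
(3/1823) = +1, so 3 is a residue.
(4/1823) = +1, so 4 is a residue.
(5/1823) = −1, so 5 is the smallest positive non-residue mod 1823.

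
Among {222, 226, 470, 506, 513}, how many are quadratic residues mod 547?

(222/547) = -1 → non-residue.
(226/547) = -1 → non-residue.
(470/547) = +1 → QR.
(506/547) = +1 → QR.
(513/547) = -1 → non-residue.
Total quadratic residues among the 5: 2.

2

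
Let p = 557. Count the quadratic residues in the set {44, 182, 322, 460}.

3

(44/557) = -1 → non-residue.
(182/557) = +1 → QR.
(322/557) = +1 → QR.
(460/557) = +1 → QR.
Total quadratic residues among the 4: 3.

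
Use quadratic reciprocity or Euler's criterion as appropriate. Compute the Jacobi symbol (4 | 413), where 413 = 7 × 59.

1

Pull out 2^2: since 413 ≡ 5 (mod 8), (2/413) = -1, so (2/413)^2 = +1.
Reached (1/413) = 1. Collecting the sign flips along the way, the symbol is +1.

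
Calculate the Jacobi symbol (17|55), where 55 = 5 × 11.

1

Reciprocity: 17 ≡ 1 and 55 ≡ 3 (mod 4), so (17/55) = +(55/17).
Reduce top mod 17: now compute (4/17).
Pull out 2^2: since 17 ≡ 1 (mod 8), (2/17) = +1, so (2/17)^2 = +1.
Reached (1/17) = 1. Collecting the sign flips along the way, the symbol is +1.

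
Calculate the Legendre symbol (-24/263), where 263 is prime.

-1

First reduce: -24 ≡ 239 (mod 263).
Reciprocity: 239 ≡ 3 and 263 ≡ 3 (mod 4), so (239/263) = −(263/239).
Reduce top mod 239: now compute (24/239).
Pull out 2^3: since 239 ≡ 7 (mod 8), (2/239) = +1, so (2/239)^3 = +1.
Reciprocity: 3 ≡ 3 and 239 ≡ 3 (mod 4), so (3/239) = −(239/3).
Reduce top mod 3: now compute (2/3).
Pull out 2: since 3 ≡ 3 (mod 8), (2/3) = -1.
Reached (1/3) = 1. Collecting the sign flips along the way, the symbol is -1.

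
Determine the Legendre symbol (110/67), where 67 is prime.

Euler's criterion: (110/67) ≡ 43^33 (mod 67).
43^2 ≡ 40 (mod 67)
43^4 ≡ 59 (mod 67)
43^8 ≡ 64 (mod 67)
43^16 ≡ 9 (mod 67)
43^32 ≡ 14 (mod 67)
43^33 = 43^(32+1) ≡ 66 (mod 67).
Result is 66 ≡ −1, so (110/67) = −1.

-1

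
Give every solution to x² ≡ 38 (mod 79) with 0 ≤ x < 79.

Since 79 ≡ 3 (mod 4), a square root of 38 is 38^((79+1)/4) = 38^20 mod 79.
Repeated squaring: 38^2≡22, 38^4≡10, 38^8≡21, 38^16≡46 (mod 79).
38^20 = 38^(16+4) ≡ 65 (mod 79).
Check: 65² = 4225 ≡ 38 (mod 79). The two roots are 14 and 65.

14, 65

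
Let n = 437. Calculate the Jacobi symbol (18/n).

Pull out 2: since 437 ≡ 5 (mod 8), (2/437) = -1.
Reciprocity: 9 ≡ 1 and 437 ≡ 1 (mod 4), so (9/437) = +(437/9).
Reduce top mod 9: now compute (5/9).
Reciprocity: 5 ≡ 1 and 9 ≡ 1 (mod 4), so (5/9) = +(9/5).
Reduce top mod 5: now compute (4/5).
Pull out 2^2: since 5 ≡ 5 (mod 8), (2/5) = -1, so (2/5)^2 = +1.
Reached (1/5) = 1. Collecting the sign flips along the way, the symbol is -1.

-1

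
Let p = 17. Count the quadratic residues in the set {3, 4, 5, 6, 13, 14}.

(3/17) = -1 → non-residue.
(4/17) = +1 → QR.
(5/17) = -1 → non-residue.
(6/17) = -1 → non-residue.
(13/17) = +1 → QR.
(14/17) = -1 → non-residue.
Total quadratic residues among the 6: 2.

2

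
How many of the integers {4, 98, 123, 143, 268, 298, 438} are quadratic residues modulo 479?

3

(4/479) = +1 → QR.
(98/479) = +1 → QR.
(123/479) = -1 → non-residue.
(143/479) = -1 → non-residue.
(268/479) = -1 → non-residue.
(298/479) = -1 → non-residue.
(438/479) = +1 → QR.
Total quadratic residues among the 7: 3.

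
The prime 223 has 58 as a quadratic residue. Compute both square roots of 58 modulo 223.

110, 113

Since 223 ≡ 3 (mod 4), a square root of 58 is 58^((223+1)/4) = 58^56 mod 223.
Repeated squaring: 58^2≡19, 58^4≡138, 58^8≡89, 58^16≡116, 58^32≡76 (mod 223).
58^56 = 58^(32+16+8) ≡ 110 (mod 223).
Check: 110² = 12100 ≡ 58 (mod 223). The two roots are 110 and 113.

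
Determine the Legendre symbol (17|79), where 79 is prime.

-1

Reciprocity: 17 ≡ 1 and 79 ≡ 3 (mod 4), so (17/79) = +(79/17).
Reduce top mod 17: now compute (11/17).
Reciprocity: 11 ≡ 3 and 17 ≡ 1 (mod 4), so (11/17) = +(17/11).
Reduce top mod 11: now compute (6/11).
Pull out 2: since 11 ≡ 3 (mod 8), (2/11) = -1.
Reciprocity: 3 ≡ 3 and 11 ≡ 3 (mod 4), so (3/11) = −(11/3).
Reduce top mod 3: now compute (2/3).
Pull out 2: since 3 ≡ 3 (mod 8), (2/3) = -1.
Reached (1/3) = 1. Collecting the sign flips along the way, the symbol is -1.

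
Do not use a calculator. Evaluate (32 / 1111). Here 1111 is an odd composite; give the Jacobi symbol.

Pull out 2^5: since 1111 ≡ 7 (mod 8), (2/1111) = +1, so (2/1111)^5 = +1.
Reached (1/1111) = 1. Collecting the sign flips along the way, the symbol is +1.

1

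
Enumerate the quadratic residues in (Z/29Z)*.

Square k = 1,…,14 (k and 29−k give the same square):
1²=1, 2²=4, 3²=9, 4²=16, 5²=25, 6²≡7, 7²≡20, 8²≡6, 9²≡23, 10²≡13, 11²≡5, 12²≡28, 13²≡24, 14²≡22 (mod 29).
So the quadratic residues mod 29 are {1, 4, 5, 6, 7, 9, 13, 16, 20, 22, 23, 24, 25, 28}.

1,4,5,6,7,9,13,16,20,22,23,24,25,28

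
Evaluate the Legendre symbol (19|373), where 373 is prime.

Euler's criterion: (19/373) ≡ 19^186 (mod 373).
19^2 ≡ 361 (mod 373)
19^4 ≡ 144 (mod 373)
19^8 ≡ 221 (mod 373)
19^16 ≡ 351 (mod 373)
19^32 ≡ 111 (mod 373)
19^64 ≡ 12 (mod 373)
19^128 ≡ 144 (mod 373)
19^186 = 19^(128+32+16+8+2) ≡ 372 (mod 373).
Result is 372 ≡ −1, so (19/373) = −1.

-1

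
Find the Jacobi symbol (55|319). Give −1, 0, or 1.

Reciprocity: 55 ≡ 3 and 319 ≡ 3 (mod 4), so (55/319) = −(319/55).
Reduce top mod 55: now compute (44/55).
Pull out 2^2: since 55 ≡ 7 (mod 8), (2/55) = +1, so (2/55)^2 = +1.
Reciprocity: 11 ≡ 3 and 55 ≡ 3 (mod 4), so (11/55) = −(55/11).
Reduce top mod 11: now compute (0/11).
Top reduces to 0: gcd > 1, so the symbol is 0.

0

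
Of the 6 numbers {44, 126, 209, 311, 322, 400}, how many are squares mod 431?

(44/431) = +1 → QR.
(126/431) = -1 → non-residue.
(209/431) = +1 → QR.
(311/431) = -1 → non-residue.
(322/431) = -1 → non-residue.
(400/431) = +1 → QR.
Total quadratic residues among the 6: 3.

3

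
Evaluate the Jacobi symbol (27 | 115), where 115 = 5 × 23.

-1

Reciprocity: 27 ≡ 3 and 115 ≡ 3 (mod 4), so (27/115) = −(115/27).
Reduce top mod 27: now compute (7/27).
Reciprocity: 7 ≡ 3 and 27 ≡ 3 (mod 4), so (7/27) = −(27/7).
Reduce top mod 7: now compute (6/7).
Pull out 2: since 7 ≡ 7 (mod 8), (2/7) = +1.
Reciprocity: 3 ≡ 3 and 7 ≡ 3 (mod 4), so (3/7) = −(7/3).
Reduce top mod 3: now compute (1/3).
Reached (1/3) = 1. Collecting the sign flips along the way, the symbol is -1.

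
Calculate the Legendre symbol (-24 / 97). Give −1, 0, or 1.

First reduce: -24 ≡ 73 (mod 97).
Reciprocity: 73 ≡ 1 and 97 ≡ 1 (mod 4), so (73/97) = +(97/73).
Reduce top mod 73: now compute (24/73).
Pull out 2^3: since 73 ≡ 1 (mod 8), (2/73) = +1, so (2/73)^3 = +1.
Reciprocity: 3 ≡ 3 and 73 ≡ 1 (mod 4), so (3/73) = +(73/3).
Reduce top mod 3: now compute (1/3).
Reached (1/3) = 1. Collecting the sign flips along the way, the symbol is +1.

1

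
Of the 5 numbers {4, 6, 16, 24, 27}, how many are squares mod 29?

(4/29) = +1 → QR.
(6/29) = +1 → QR.
(16/29) = +1 → QR.
(24/29) = +1 → QR.
(27/29) = -1 → non-residue.
Total quadratic residues among the 5: 4.

4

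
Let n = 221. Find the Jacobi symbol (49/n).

1

Reciprocity: 49 ≡ 1 and 221 ≡ 1 (mod 4), so (49/221) = +(221/49).
Reduce top mod 49: now compute (25/49).
Reciprocity: 25 ≡ 1 and 49 ≡ 1 (mod 4), so (25/49) = +(49/25).
Reduce top mod 25: now compute (24/25).
Pull out 2^3: since 25 ≡ 1 (mod 8), (2/25) = +1, so (2/25)^3 = +1.
Reciprocity: 3 ≡ 3 and 25 ≡ 1 (mod 4), so (3/25) = +(25/3).
Reduce top mod 3: now compute (1/3).
Reached (1/3) = 1. Collecting the sign flips along the way, the symbol is +1.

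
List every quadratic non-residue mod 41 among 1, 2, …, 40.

3 6 7 11 12 13 14 15 17 19 22 24 26 27 28 29 30 34 35 38

Square k = 1,…,20 (k and 41−k give the same square):
1²=1, 2²=4, 3²=9, 4²=16, 5²=25, 6²=36, 7²≡8, 8²≡23, 9²≡40, 10²≡18, 11²≡39, 12²≡21, 13²≡5, 14²≡32, 15²≡20, 16²≡10, 17²≡2, 18²≡37, 19²≡33, 20²≡31 (mod 41).
The residues are {1, 2, 4, 5, 8, 9, 10, 16, 18, 20, 21, 23, 25, 31, 32, 33, 36, 37, 39, 40}; the non-residues are the remaining 20 nonzero classes.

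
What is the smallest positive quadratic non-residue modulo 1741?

(2/1741) = −1, so 2 is the smallest positive non-residue mod 1741.

2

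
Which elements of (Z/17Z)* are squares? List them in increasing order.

Square k = 1,…,8 (k and 17−k give the same square):
1²=1, 2²=4, 3²=9, 4²=16, 5²≡8, 6²≡2, 7²≡15, 8²≡13 (mod 17).
So the quadratic residues mod 17 are {1, 2, 4, 8, 9, 13, 15, 16}.

1, 2, 4, 8, 9, 13, 15, 16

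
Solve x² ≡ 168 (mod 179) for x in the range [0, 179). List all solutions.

40, 139

Since 179 ≡ 3 (mod 4), a square root of 168 is 168^((179+1)/4) = 168^45 mod 179.
Repeated squaring: 168^2≡121, 168^4≡142, 168^8≡116, 168^16≡31, 168^32≡66 (mod 179).
168^45 = 168^(32+8+4+1) ≡ 139 (mod 179).
Check: 139² = 19321 ≡ 168 (mod 179). The two roots are 40 and 139.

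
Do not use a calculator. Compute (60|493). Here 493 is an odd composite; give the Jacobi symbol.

-1

Pull out 2^2: since 493 ≡ 5 (mod 8), (2/493) = -1, so (2/493)^2 = +1.
Reciprocity: 15 ≡ 3 and 493 ≡ 1 (mod 4), so (15/493) = +(493/15).
Reduce top mod 15: now compute (13/15).
Reciprocity: 13 ≡ 1 and 15 ≡ 3 (mod 4), so (13/15) = +(15/13).
Reduce top mod 13: now compute (2/13).
Pull out 2: since 13 ≡ 5 (mod 8), (2/13) = -1.
Reached (1/13) = 1. Collecting the sign flips along the way, the symbol is -1.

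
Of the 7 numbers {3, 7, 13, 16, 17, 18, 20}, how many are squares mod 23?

(3/23) = +1 → QR.
(7/23) = -1 → non-residue.
(13/23) = +1 → QR.
(16/23) = +1 → QR.
(17/23) = -1 → non-residue.
(18/23) = +1 → QR.
(20/23) = -1 → non-residue.
Total quadratic residues among the 7: 4.

4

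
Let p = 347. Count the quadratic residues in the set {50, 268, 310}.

(50/347) = -1 → non-residue.
(268/347) = +1 → QR.
(310/347) = +1 → QR.
Total quadratic residues among the 3: 2.

2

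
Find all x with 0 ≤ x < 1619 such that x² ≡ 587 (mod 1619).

796, 823

Since 1619 ≡ 3 (mod 4), a square root of 587 is 587^((1619+1)/4) = 587^405 mod 1619.
Repeated squaring: 587^2≡1341, 587^4≡1191, 587^8≡237, 587^16≡1123, 587^32≡1547, 587^64≡327, 587^128≡75, 587^256≡768 (mod 1619).
587^405 = 587^(256+128+16+4+1) ≡ 796 (mod 1619).
Check: 796² = 633616 ≡ 587 (mod 1619). The two roots are 796 and 823.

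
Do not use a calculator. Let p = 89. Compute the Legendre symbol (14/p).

-1

Pull out 2: since 89 ≡ 1 (mod 8), (2/89) = +1.
Reciprocity: 7 ≡ 3 and 89 ≡ 1 (mod 4), so (7/89) = +(89/7).
Reduce top mod 7: now compute (5/7).
Reciprocity: 5 ≡ 1 and 7 ≡ 3 (mod 4), so (5/7) = +(7/5).
Reduce top mod 5: now compute (2/5).
Pull out 2: since 5 ≡ 5 (mod 8), (2/5) = -1.
Reached (1/5) = 1. Collecting the sign flips along the way, the symbol is -1.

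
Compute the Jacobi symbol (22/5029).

1

Pull out 2: since 5029 ≡ 5 (mod 8), (2/5029) = -1.
Reciprocity: 11 ≡ 3 and 5029 ≡ 1 (mod 4), so (11/5029) = +(5029/11).
Reduce top mod 11: now compute (2/11).
Pull out 2: since 11 ≡ 3 (mod 8), (2/11) = -1.
Reached (1/11) = 1. Collecting the sign flips along the way, the symbol is +1.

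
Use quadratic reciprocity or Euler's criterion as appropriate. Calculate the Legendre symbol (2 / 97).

Pull out 2: since 97 ≡ 1 (mod 8), (2/97) = +1.
Reached (1/97) = 1. Collecting the sign flips along the way, the symbol is +1.

1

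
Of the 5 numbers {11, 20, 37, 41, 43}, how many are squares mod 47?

(11/47) = -1 → non-residue.
(20/47) = -1 → non-residue.
(37/47) = +1 → QR.
(41/47) = -1 → non-residue.
(43/47) = -1 → non-residue.
Total quadratic residues among the 5: 1.

1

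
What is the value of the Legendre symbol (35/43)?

Reciprocity: 35 ≡ 3 and 43 ≡ 3 (mod 4), so (35/43) = −(43/35).
Reduce top mod 35: now compute (8/35).
Pull out 2^3: since 35 ≡ 3 (mod 8), (2/35) = -1, so (2/35)^3 = -1.
Reached (1/35) = 1. Collecting the sign flips along the way, the symbol is +1.

1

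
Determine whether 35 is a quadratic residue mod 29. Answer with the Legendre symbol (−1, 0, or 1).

First reduce: 35 ≡ 6 (mod 29).
Pull out 2: since 29 ≡ 5 (mod 8), (2/29) = -1.
Reciprocity: 3 ≡ 3 and 29 ≡ 1 (mod 4), so (3/29) = +(29/3).
Reduce top mod 3: now compute (2/3).
Pull out 2: since 3 ≡ 3 (mod 8), (2/3) = -1.
Reached (1/3) = 1. Collecting the sign flips along the way, the symbol is +1.

1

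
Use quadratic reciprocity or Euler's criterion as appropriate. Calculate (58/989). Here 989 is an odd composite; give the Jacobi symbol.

Pull out 2: since 989 ≡ 5 (mod 8), (2/989) = -1.
Reciprocity: 29 ≡ 1 and 989 ≡ 1 (mod 4), so (29/989) = +(989/29).
Reduce top mod 29: now compute (3/29).
Reciprocity: 3 ≡ 3 and 29 ≡ 1 (mod 4), so (3/29) = +(29/3).
Reduce top mod 3: now compute (2/3).
Pull out 2: since 3 ≡ 3 (mod 8), (2/3) = -1.
Reached (1/3) = 1. Collecting the sign flips along the way, the symbol is +1.

1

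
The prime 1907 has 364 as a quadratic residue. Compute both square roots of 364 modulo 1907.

Since 1907 ≡ 3 (mod 4), a square root of 364 is 364^((1907+1)/4) = 364^477 mod 1907.
Repeated squaring: 364^2≡913, 364^4≡210, 364^8≡239, 364^16≡1818, 364^32≡293, 364^64≡34, 364^128≡1156, 364^256≡1436 (mod 1907).
364^477 = 364^(256+128+64+16+8+4+1) ≡ 1259 (mod 1907).
Check: 1259² = 1585081 ≡ 364 (mod 1907). The two roots are 648 and 1259.

648, 1259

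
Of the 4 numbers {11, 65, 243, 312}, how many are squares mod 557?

1

(11/557) = -1 → non-residue.
(65/557) = +1 → QR.
(243/557) = -1 → non-residue.
(312/557) = -1 → non-residue.
Total quadratic residues among the 4: 1.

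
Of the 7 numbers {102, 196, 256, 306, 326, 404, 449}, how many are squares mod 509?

(102/509) = +1 → QR.
(196/509) = +1 → QR.
(256/509) = +1 → QR.
(306/509) = -1 → non-residue.
(326/509) = +1 → QR.
(404/509) = +1 → QR.
(449/509) = -1 → non-residue.
Total quadratic residues among the 7: 5.

5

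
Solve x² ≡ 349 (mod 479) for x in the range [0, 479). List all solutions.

Since 479 ≡ 3 (mod 4), a square root of 349 is 349^((479+1)/4) = 349^120 mod 479.
Repeated squaring: 349^2≡135, 349^4≡23, 349^8≡50, 349^16≡105, 349^32≡8, 349^64≡64 (mod 479).
349^120 = 349^(64+32+16+8) ≡ 331 (mod 479).
Check: 331² = 109561 ≡ 349 (mod 479). The two roots are 148 and 331.

148, 331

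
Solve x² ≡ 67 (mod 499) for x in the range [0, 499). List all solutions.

Since 499 ≡ 3 (mod 4), a square root of 67 is 67^((499+1)/4) = 67^125 mod 499.
Repeated squaring: 67^2≡497, 67^4≡4, 67^8≡16, 67^16≡256, 67^32≡167, 67^64≡444 (mod 499).
67^125 = 67^(64+32+16+8+4+1) ≡ 145 (mod 499).
Check: 145² = 21025 ≡ 67 (mod 499). The two roots are 145 and 354.

145, 354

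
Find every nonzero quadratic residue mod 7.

1 2 4

Square k = 1,…,3 (k and 7−k give the same square):
1²=1, 2²=4, 3²≡2 (mod 7).
So the quadratic residues mod 7 are {1, 2, 4}.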